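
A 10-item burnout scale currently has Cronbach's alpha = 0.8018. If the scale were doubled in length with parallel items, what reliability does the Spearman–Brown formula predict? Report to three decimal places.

Length factor m = 2
α' = m·α / (1 + (m−1)·α)
   = 2 × 0.8018 / (1 + (2 − 1) × 0.8018)
   = 1.6036 / 1.8018 = 0.890

predicted reliability = 0.890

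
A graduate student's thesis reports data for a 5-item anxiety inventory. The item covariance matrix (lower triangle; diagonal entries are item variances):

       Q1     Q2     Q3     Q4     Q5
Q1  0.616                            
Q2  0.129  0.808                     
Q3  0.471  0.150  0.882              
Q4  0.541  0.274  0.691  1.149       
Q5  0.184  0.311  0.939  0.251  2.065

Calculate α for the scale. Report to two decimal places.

α = 0.74

sum of item variances = 0.616 + 0.808 + 0.882 + 1.149 + 2.065 = 5.520
Sum of off-diagonal covariances = 3.941
σ²_T = 5.520 + 2 × 3.941 = 13.402
α = (k/(k−1))·(1 − sum of item variances/σ²_T) = (5/4)·(1 − 5.520/13.402) = 0.74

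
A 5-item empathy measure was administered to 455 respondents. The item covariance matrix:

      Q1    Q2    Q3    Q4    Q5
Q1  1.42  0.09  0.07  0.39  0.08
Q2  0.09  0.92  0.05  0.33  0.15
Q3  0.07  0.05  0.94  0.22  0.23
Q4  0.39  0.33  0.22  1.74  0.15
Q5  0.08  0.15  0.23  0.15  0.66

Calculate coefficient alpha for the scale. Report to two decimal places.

ΣVar(i) = 1.42 + 0.92 + 0.94 + 1.74 + 0.66 = 5.68
Sum of the distinct covariances = 1.76
total variance = 5.68 + 2 × 1.76 = 9.20
α = (k/(k−1))·(1 − ΣVar(i)/total variance) = (5/4)·(1 − 5.68/9.20) = 0.48

α = 0.48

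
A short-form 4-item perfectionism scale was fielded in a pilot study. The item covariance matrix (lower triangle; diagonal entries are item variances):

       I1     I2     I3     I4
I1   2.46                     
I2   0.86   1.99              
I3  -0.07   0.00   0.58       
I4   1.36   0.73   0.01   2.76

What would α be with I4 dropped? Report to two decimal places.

α = 0.36

Remaining items: I1, I2, I3 (k = 3).
sum of item variances = 2.46 + 1.99 + 0.58 = 5.03
σ²_total = 5.03 + 2 × 0.79 = 6.61
α (item deleted) = (3/2)·(1 − 5.03/6.61) = 0.36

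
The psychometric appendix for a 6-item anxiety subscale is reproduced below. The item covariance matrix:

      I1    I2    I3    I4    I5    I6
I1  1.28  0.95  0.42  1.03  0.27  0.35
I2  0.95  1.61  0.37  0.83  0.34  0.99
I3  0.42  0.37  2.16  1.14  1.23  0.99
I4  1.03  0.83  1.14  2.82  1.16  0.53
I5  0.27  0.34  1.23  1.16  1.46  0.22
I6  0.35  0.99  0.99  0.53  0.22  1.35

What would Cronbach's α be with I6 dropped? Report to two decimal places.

Remaining items: I1, I2, I3, I4, I5 (k = 5).
Σσ²ᵢ = 1.28 + 1.61 + 2.16 + 2.82 + 1.46 = 9.33
Var(T) = 9.33 + 2 × 7.74 = 24.81
α (item deleted) = (5/4)·(1 − 9.33/24.81) = 0.78

α = 0.78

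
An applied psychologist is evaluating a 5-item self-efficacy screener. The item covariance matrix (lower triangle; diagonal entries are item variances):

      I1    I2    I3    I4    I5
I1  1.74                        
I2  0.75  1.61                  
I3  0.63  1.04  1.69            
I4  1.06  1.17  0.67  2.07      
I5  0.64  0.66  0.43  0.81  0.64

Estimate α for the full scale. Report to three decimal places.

α = 0.837

Σσᵢ² = 1.74 + 1.61 + 1.69 + 2.07 + 0.64 = 7.75
Sum of the distinct covariances = 7.86
Var(T) = 7.75 + 2 × 7.86 = 23.47
α = (k/(k−1))·(1 − Σσᵢ²/Var(T)) = (5/4)·(1 − 7.75/23.47) = 0.837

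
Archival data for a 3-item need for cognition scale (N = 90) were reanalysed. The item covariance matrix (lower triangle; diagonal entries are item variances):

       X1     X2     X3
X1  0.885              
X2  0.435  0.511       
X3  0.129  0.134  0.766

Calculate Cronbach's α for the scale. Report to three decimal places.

Cronbach's α = 0.589

Σσᵢ² = 0.885 + 0.511 + 0.766 = 2.162
Sum of off-diagonal covariances = 0.698
σ²_T = 2.162 + 2 × 0.698 = 3.558
α = (k/(k−1))·(1 − Σσᵢ²/σ²_T) = (3/2)·(1 − 2.162/3.558) = 0.589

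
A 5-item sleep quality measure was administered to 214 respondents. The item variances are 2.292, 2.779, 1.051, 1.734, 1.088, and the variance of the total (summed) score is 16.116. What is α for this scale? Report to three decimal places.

α = 0.556

Σσᵢ² = 2.292 + 2.779 + 1.051 + 1.734 + 1.088 = 8.944
α = (k/(k−1))·(1 − Σσᵢ²/σ²_total) = (5/4)·(1 − 8.944/16.116) = 0.556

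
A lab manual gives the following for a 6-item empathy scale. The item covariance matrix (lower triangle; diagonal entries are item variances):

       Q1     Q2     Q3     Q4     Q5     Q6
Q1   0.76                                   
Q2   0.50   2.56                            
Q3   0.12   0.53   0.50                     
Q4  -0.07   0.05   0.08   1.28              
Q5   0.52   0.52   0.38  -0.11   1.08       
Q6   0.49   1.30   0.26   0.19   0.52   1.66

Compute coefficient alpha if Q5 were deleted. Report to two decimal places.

Remaining items: Q1, Q2, Q3, Q4, Q6 (k = 5).
Σσᵢ² = 0.76 + 2.56 + 0.50 + 1.28 + 1.66 = 6.76
σ²_T = 6.76 + 2 × 3.45 = 13.66
α (item deleted) = (5/4)·(1 − 6.76/13.66) = 0.63

coefficient alpha = 0.63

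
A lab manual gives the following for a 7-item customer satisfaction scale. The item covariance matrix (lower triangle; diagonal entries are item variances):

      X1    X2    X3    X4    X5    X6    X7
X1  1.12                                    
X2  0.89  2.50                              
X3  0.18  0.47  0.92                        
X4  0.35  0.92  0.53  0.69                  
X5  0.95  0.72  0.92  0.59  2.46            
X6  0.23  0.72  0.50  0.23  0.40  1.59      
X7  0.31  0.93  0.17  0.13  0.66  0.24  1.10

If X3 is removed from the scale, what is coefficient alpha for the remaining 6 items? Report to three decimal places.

coefficient alpha = 0.763

Remaining items: X1, X2, X4, X5, X6, X7 (k = 6).
Σσᵢ² = 1.12 + 2.50 + 0.69 + 2.46 + 1.59 + 1.10 = 9.46
total variance = 9.46 + 2 × 8.27 = 26.00
α (item deleted) = (6/5)·(1 − 9.46/26.00) = 0.763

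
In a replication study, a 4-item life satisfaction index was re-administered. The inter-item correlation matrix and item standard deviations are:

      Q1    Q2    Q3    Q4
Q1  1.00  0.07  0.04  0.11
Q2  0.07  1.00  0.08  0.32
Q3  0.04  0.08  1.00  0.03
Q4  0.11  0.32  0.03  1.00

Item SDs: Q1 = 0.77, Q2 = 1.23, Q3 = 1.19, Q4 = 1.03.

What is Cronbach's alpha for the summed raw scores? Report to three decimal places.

Σσ²ᵢ = 0.77² + 1.23² + 1.19² + 1.03² = 4.5828
Covariances σ_ij = r_ij · s_i · s_j:
  σ(Q1,Q2) = 0.07 × 0.77 × 1.23 = 0.0663
  σ(Q1,Q3) = 0.04 × 0.77 × 1.19 = 0.0367
  σ(Q1,Q4) = 0.11 × 0.77 × 1.03 = 0.0872
  σ(Q2,Q3) = 0.08 × 1.23 × 1.19 = 0.1171
  σ(Q2,Q4) = 0.32 × 1.23 × 1.03 = 0.4054
  σ(Q3,Q4) = 0.03 × 1.19 × 1.03 = 0.0368
σ²_T = Σσ²ᵢ + 2·Σσ_ij = 4.5828 + 2 × 0.7495 = 6.0818
α = (4/3)·(1 − 4.5828/6.0818) = 0.329

α = 0.329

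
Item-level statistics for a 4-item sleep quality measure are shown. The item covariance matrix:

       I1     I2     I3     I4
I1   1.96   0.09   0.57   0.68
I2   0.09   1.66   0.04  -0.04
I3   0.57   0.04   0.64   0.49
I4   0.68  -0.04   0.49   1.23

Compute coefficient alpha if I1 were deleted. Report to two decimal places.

α = 0.33

Remaining items: I2, I3, I4 (k = 3).
Σσ²ᵢ = 1.66 + 0.64 + 1.23 = 3.53
σ²_T = 3.53 + 2 × 0.49 = 4.51
α (item deleted) = (3/2)·(1 − 3.53/4.51) = 0.33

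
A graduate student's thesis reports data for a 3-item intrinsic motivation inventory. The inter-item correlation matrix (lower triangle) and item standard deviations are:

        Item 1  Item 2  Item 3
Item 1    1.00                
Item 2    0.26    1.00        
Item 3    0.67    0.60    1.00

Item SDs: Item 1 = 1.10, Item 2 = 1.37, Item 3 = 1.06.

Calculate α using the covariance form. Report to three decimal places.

α = 0.739

Σσ²ᵢ = 1.10² + 1.37² + 1.06² = 4.2105
Covariances σ_ij = r_ij · s_i · s_j:
  σ(Item 1,Item 2) = 0.26 × 1.10 × 1.37 = 0.3918
  σ(Item 1,Item 3) = 0.67 × 1.10 × 1.06 = 0.7812
  σ(Item 2,Item 3) = 0.60 × 1.37 × 1.06 = 0.8713
σ²_T = Σσ²ᵢ + 2·Σσ_ij = 4.2105 + 2 × 2.0443 = 8.2991
α = (3/2)·(1 − 4.2105/8.2991) = 0.739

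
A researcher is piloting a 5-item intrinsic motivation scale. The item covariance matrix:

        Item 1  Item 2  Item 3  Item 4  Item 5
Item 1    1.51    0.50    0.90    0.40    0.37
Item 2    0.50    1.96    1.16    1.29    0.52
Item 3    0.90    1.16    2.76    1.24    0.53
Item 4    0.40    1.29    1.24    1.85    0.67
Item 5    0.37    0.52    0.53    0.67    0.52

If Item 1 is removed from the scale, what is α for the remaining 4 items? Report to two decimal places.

Remaining items: Item 2, Item 3, Item 4, Item 5 (k = 4).
Σσ²ᵢ = 1.96 + 2.76 + 1.85 + 0.52 = 7.09
Var(T) = 7.09 + 2 × 5.41 = 17.91
α (item deleted) = (4/3)·(1 − 7.09/17.91) = 0.81

α = 0.81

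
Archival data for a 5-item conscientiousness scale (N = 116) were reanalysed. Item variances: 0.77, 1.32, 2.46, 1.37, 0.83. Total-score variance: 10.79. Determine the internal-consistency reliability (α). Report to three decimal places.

α = 0.468

ΣVar(i) = 0.77 + 1.32 + 2.46 + 1.37 + 0.83 = 6.75
α = (k/(k−1))·(1 − ΣVar(i)/Var(T)) = (5/4)·(1 − 6.75/10.79) = 0.468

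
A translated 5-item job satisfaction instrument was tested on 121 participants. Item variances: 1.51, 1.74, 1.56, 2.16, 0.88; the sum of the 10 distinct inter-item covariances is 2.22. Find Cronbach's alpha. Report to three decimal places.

α = 0.452

Σσᵢ² = 1.51 + 1.74 + 1.56 + 2.16 + 0.88 = 7.85
Sum of distinct covariances = 2.22
σ²_T = Σσᵢ² + 2·Σcov = 7.85 + 2 × 2.22 = 12.29
α = (5/4)·(1 − 7.85/12.29) = 0.452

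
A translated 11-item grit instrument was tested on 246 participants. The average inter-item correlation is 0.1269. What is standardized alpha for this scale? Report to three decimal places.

Standardized α = k·r̄ / (1 + (k−1)·r̄) = 11 × 0.1269 / (1 + 10 × 0.1269)
  = 1.3959 / 2.2690 = 0.615

α = 0.615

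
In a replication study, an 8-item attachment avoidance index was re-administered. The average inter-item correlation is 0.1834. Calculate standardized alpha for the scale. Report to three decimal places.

standardized alpha = 0.642

Standardized α = k·r̄ / (1 + (k−1)·r̄) = 8 × 0.1834 / (1 + 7 × 0.1834)
  = 1.4672 / 2.2838 = 0.642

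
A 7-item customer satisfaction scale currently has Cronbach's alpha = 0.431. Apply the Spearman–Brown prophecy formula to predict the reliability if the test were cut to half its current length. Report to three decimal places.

Length factor m = 1/2
α' = m·α / (1 − (1−m)·α)
   = 1/2 × 0.431 / (1 − (1 − 1/2) × 0.431)
   = 0.2155 / 0.7845 = 0.275

predicted reliability = 0.275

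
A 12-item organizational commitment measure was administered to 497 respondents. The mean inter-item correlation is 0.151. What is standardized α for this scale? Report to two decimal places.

standardized α = 0.68

Standardized α = k·r̄ / (1 + (k−1)·r̄) = 12 × 0.151 / (1 + 11 × 0.151)
  = 1.8120 / 2.6610 = 0.68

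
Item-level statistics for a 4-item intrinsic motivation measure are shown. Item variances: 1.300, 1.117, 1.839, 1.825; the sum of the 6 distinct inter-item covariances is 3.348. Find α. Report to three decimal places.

Σσ²ᵢ = 1.300 + 1.117 + 1.839 + 1.825 = 6.081
Sum of distinct covariances = 3.348
Var(T) = Σσ²ᵢ + 2·Σcov = 6.081 + 2 × 3.348 = 12.777
α = (4/3)·(1 − 6.081/12.777) = 0.699

α = 0.699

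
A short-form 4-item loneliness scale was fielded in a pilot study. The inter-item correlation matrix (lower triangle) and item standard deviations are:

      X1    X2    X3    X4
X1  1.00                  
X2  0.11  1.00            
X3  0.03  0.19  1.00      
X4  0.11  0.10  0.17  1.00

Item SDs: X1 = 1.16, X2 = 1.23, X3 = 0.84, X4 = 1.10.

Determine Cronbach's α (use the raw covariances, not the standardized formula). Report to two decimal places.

α = 0.34

Σσ²ᵢ = 1.16² + 1.23² + 0.84² + 1.10² = 4.7741
Covariances σ_ij = r_ij · s_i · s_j:
  σ(X1,X2) = 0.11 × 1.16 × 1.23 = 0.1569
  σ(X1,X3) = 0.03 × 1.16 × 0.84 = 0.0292
  σ(X1,X4) = 0.11 × 1.16 × 1.10 = 0.1404
  σ(X2,X3) = 0.19 × 1.23 × 0.84 = 0.1963
  σ(X2,X4) = 0.10 × 1.23 × 1.10 = 0.1353
  σ(X3,X4) = 0.17 × 0.84 × 1.10 = 0.1571
σ²_T = Σσ²ᵢ + 2·Σσ_ij = 4.7741 + 2 × 0.8152 = 6.4045
α = (4/3)·(1 − 4.7741/6.4045) = 0.34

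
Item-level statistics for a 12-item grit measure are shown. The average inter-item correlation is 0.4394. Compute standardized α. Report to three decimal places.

Standardized α = k·r̄ / (1 + (k−1)·r̄) = 12 × 0.4394 / (1 + 11 × 0.4394)
  = 5.2728 / 5.8334 = 0.904

α = 0.904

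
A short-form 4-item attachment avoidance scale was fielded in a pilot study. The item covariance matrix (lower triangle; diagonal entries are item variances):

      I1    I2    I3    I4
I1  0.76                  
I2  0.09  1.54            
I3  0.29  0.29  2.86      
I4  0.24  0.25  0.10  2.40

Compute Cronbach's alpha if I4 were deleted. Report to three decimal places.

Remaining items: I1, I2, I3 (k = 3).
Σσ²ᵢ = 0.76 + 1.54 + 2.86 = 5.16
Var(T) = 5.16 + 2 × 0.67 = 6.50
α (item deleted) = (3/2)·(1 − 5.16/6.50) = 0.309

Cronbach's alpha = 0.309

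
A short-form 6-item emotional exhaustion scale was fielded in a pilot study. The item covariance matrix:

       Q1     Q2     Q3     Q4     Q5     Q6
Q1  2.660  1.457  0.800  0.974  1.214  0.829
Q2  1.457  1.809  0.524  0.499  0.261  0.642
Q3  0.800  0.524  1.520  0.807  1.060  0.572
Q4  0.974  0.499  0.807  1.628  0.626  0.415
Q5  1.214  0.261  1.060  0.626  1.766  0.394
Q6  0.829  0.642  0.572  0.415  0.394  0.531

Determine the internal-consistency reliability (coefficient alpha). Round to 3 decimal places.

coefficient alpha = 0.829

Σσᵢ² = 2.660 + 1.809 + 1.520 + 1.628 + 1.766 + 0.531 = 9.914
Sum of the distinct covariances = 11.074
σ²_T = 9.914 + 2 × 11.074 = 32.062
α = (k/(k−1))·(1 − Σσᵢ²/σ²_T) = (6/5)·(1 − 9.914/32.062) = 0.829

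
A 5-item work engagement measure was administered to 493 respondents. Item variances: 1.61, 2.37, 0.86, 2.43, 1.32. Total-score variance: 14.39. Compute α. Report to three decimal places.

Σσᵢ² = 1.61 + 2.37 + 0.86 + 2.43 + 1.32 = 8.59
α = (k/(k−1))·(1 − Σσᵢ²/total variance) = (5/4)·(1 − 8.59/14.39) = 0.504

α = 0.504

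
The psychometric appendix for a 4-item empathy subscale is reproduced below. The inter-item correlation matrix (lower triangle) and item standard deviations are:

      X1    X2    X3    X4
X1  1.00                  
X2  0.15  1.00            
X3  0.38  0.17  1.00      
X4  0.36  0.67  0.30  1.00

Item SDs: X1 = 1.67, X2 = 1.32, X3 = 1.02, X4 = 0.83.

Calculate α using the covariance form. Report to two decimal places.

Σσ²ᵢ = 1.67² + 1.32² + 1.02² + 0.83² = 6.2606
Covariances σ_ij = r_ij · s_i · s_j:
  σ(X1,X2) = 0.15 × 1.67 × 1.32 = 0.3307
  σ(X1,X3) = 0.38 × 1.67 × 1.02 = 0.6473
  σ(X1,X4) = 0.36 × 1.67 × 0.83 = 0.4990
  σ(X2,X3) = 0.17 × 1.32 × 1.02 = 0.2289
  σ(X2,X4) = 0.67 × 1.32 × 0.83 = 0.7341
  σ(X3,X4) = 0.30 × 1.02 × 0.83 = 0.2540
σ²_T = Σσ²ᵢ + 2·Σσ_ij = 6.2606 + 2 × 2.6940 = 11.6486
α = (4/3)·(1 − 6.2606/11.6486) = 0.62

α = 0.62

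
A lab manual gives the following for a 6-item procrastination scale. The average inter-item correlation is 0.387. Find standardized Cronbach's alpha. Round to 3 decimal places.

Standardized α = k·r̄ / (1 + (k−1)·r̄) = 6 × 0.387 / (1 + 5 × 0.387)
  = 2.3220 / 2.9350 = 0.791

α = 0.791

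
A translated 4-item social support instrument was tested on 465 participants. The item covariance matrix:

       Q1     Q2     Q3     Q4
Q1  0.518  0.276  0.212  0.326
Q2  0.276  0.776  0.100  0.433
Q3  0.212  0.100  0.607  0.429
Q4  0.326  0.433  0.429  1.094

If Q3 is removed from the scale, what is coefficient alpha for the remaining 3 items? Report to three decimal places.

coefficient alpha = 0.697

Remaining items: Q1, Q2, Q4 (k = 3).
ΣVar(i) = 0.518 + 0.776 + 1.094 = 2.388
σ²_total = 2.388 + 2 × 1.035 = 4.458
α (item deleted) = (3/2)·(1 − 2.388/4.458) = 0.697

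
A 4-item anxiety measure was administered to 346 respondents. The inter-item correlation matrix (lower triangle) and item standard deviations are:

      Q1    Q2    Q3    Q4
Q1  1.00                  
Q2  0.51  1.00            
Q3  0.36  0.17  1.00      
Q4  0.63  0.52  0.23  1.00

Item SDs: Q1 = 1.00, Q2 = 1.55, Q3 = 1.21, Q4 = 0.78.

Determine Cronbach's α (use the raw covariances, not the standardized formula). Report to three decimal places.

Σσ²ᵢ = 1.00² + 1.55² + 1.21² + 0.78² = 5.4750
Covariances σ_ij = r_ij · s_i · s_j:
  σ(Q1,Q2) = 0.51 × 1.00 × 1.55 = 0.7905
  σ(Q1,Q3) = 0.36 × 1.00 × 1.21 = 0.4356
  σ(Q1,Q4) = 0.63 × 1.00 × 0.78 = 0.4914
  σ(Q2,Q3) = 0.17 × 1.55 × 1.21 = 0.3188
  σ(Q2,Q4) = 0.52 × 1.55 × 0.78 = 0.6287
  σ(Q3,Q4) = 0.23 × 1.21 × 0.78 = 0.2171
σ²_T = Σσ²ᵢ + 2·Σσ_ij = 5.4750 + 2 × 2.8821 = 11.2392
α = (4/3)·(1 − 5.4750/11.2392) = 0.684

Cronbach's α = 0.684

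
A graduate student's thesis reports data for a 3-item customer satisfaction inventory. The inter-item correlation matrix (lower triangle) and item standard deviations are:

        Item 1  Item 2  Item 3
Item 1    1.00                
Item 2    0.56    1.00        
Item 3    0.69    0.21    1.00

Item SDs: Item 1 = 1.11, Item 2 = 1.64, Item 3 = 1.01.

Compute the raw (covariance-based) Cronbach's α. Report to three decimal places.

Σσ²ᵢ = 1.11² + 1.64² + 1.01² = 4.9418
Covariances σ_ij = r_ij · s_i · s_j:
  σ(Item 1,Item 2) = 0.56 × 1.11 × 1.64 = 1.0194
  σ(Item 1,Item 3) = 0.69 × 1.11 × 1.01 = 0.7736
  σ(Item 2,Item 3) = 0.21 × 1.64 × 1.01 = 0.3478
σ²_T = Σσ²ᵢ + 2·Σσ_ij = 4.9418 + 2 × 2.1408 = 9.2234
α = (3/2)·(1 − 4.9418/9.2234) = 0.696

Cronbach's α = 0.696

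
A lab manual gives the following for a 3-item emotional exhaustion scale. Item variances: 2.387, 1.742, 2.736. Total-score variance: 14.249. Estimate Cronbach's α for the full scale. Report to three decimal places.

sum of item variances = 2.387 + 1.742 + 2.736 = 6.865
α = (k/(k−1))·(1 − sum of item variances/σ²_T) = (3/2)·(1 − 6.865/14.249) = 0.777

α = 0.777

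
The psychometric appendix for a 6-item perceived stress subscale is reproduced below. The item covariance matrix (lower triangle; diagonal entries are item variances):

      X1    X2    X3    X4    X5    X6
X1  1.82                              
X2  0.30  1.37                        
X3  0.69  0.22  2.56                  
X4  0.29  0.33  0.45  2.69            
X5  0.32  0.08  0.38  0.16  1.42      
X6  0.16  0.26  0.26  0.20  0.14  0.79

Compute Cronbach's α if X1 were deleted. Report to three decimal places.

α = 0.450

Remaining items: X2, X3, X4, X5, X6 (k = 5).
Σσᵢ² = 1.37 + 2.56 + 2.69 + 1.42 + 0.79 = 8.83
Var(T) = 8.83 + 2 × 2.48 = 13.79
α (item deleted) = (5/4)·(1 − 8.83/13.79) = 0.450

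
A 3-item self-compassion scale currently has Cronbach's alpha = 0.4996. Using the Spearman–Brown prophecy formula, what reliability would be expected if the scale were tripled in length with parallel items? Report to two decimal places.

Length factor m = 3
α' = m·α / (1 + (m−1)·α)
   = 3 × 0.4996 / (1 + (3 − 1) × 0.4996)
   = 1.4988 / 1.9992 = 0.75

predicted reliability = 0.75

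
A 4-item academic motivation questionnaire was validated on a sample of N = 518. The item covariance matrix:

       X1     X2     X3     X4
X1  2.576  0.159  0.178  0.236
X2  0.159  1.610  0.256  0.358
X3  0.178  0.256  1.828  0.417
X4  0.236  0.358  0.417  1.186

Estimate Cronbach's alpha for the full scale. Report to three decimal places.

ΣVar(i) = 2.576 + 1.610 + 1.828 + 1.186 = 7.200
Sum of the distinct covariances = 1.604
total variance = 7.200 + 2 × 1.604 = 10.408
α = (k/(k−1))·(1 − ΣVar(i)/total variance) = (4/3)·(1 − 7.200/10.408) = 0.411

α = 0.411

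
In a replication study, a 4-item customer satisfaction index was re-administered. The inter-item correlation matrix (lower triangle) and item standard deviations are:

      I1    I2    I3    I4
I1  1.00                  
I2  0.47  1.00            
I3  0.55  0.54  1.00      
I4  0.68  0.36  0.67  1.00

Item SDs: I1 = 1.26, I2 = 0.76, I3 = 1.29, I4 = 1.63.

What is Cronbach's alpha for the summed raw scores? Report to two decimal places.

Σσ²ᵢ = 1.26² + 0.76² + 1.29² + 1.63² = 6.4862
Covariances σ_ij = r_ij · s_i · s_j:
  σ(I1,I2) = 0.47 × 1.26 × 0.76 = 0.4501
  σ(I1,I3) = 0.55 × 1.26 × 1.29 = 0.8940
  σ(I1,I4) = 0.68 × 1.26 × 1.63 = 1.3966
  σ(I2,I3) = 0.54 × 0.76 × 1.29 = 0.5294
  σ(I2,I4) = 0.36 × 0.76 × 1.63 = 0.4460
  σ(I3,I4) = 0.67 × 1.29 × 1.63 = 1.4088
σ²_T = Σσ²ᵢ + 2·Σσ_ij = 6.4862 + 2 × 5.1249 = 16.7360
α = (4/3)·(1 − 6.4862/16.7360) = 0.82

Cronbach's alpha = 0.82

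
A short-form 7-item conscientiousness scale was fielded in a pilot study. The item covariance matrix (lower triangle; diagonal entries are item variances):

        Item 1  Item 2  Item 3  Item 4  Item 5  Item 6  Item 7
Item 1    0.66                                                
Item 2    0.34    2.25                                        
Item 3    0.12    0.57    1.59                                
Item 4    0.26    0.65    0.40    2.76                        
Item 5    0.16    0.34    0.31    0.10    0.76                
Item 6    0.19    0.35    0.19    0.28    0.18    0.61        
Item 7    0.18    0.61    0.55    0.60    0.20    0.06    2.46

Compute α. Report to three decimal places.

Σσ²ᵢ = 0.66 + 2.25 + 1.59 + 2.76 + 0.76 + 0.61 + 2.46 = 11.09
Σ_{i<j} σ_ij = 6.64
σ²_T = 11.09 + 2 × 6.64 = 24.37
α = (k/(k−1))·(1 − Σσ²ᵢ/σ²_T) = (7/6)·(1 − 11.09/24.37) = 0.636

α = 0.636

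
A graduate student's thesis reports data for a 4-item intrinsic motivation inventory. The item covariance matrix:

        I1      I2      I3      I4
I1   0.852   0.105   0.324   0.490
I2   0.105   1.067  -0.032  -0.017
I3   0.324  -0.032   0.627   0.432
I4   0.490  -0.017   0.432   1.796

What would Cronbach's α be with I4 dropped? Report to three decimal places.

Cronbach's α = 0.357

Remaining items: I1, I2, I3 (k = 3).
ΣVar(i) = 0.852 + 1.067 + 0.627 = 2.546
Var(T) = 2.546 + 2 × 0.397 = 3.340
α (item deleted) = (3/2)·(1 − 2.546/3.340) = 0.357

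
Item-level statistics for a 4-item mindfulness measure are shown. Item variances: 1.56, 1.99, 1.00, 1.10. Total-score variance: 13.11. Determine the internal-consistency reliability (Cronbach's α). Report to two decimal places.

α = 0.76

ΣVar(i) = 1.56 + 1.99 + 1.00 + 1.10 = 5.65
α = (k/(k−1))·(1 − ΣVar(i)/total variance) = (4/3)·(1 − 5.65/13.11) = 0.76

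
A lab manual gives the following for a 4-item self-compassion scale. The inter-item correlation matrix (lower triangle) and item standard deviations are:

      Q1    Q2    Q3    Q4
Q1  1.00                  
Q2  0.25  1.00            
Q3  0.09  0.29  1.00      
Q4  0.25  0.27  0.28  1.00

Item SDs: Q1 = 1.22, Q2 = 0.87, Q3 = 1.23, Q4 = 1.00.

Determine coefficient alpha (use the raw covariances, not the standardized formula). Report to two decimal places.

α = 0.54

Σσ²ᵢ = 1.22² + 0.87² + 1.23² + 1.00² = 4.7582
Covariances σ_ij = r_ij · s_i · s_j:
  σ(Q1,Q2) = 0.25 × 1.22 × 0.87 = 0.2653
  σ(Q1,Q3) = 0.09 × 1.22 × 1.23 = 0.1351
  σ(Q1,Q4) = 0.25 × 1.22 × 1.00 = 0.3050
  σ(Q2,Q3) = 0.29 × 0.87 × 1.23 = 0.3103
  σ(Q2,Q4) = 0.27 × 0.87 × 1.00 = 0.2349
  σ(Q3,Q4) = 0.28 × 1.23 × 1.00 = 0.3444
σ²_T = Σσ²ᵢ + 2·Σσ_ij = 4.7582 + 2 × 1.5950 = 7.9482
α = (4/3)·(1 − 4.7582/7.9482) = 0.54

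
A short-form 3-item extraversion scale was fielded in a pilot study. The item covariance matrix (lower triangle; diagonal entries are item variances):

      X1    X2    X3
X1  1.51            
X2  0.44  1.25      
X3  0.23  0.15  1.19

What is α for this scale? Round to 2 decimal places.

α = 0.44

ΣVar(i) = 1.51 + 1.25 + 1.19 = 3.95
Sum of off-diagonal covariances = 0.82
total variance = 3.95 + 2 × 0.82 = 5.59
α = (k/(k−1))·(1 − ΣVar(i)/total variance) = (3/2)·(1 − 3.95/5.59) = 0.44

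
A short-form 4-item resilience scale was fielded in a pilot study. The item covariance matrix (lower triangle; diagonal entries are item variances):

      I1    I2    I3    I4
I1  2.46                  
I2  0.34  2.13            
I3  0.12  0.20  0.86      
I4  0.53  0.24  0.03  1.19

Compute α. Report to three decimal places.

α = 0.407

ΣVar(i) = 2.46 + 2.13 + 0.86 + 1.19 = 6.64
Σ_{i<j} σ_ij = 1.46
Var(T) = 6.64 + 2 × 1.46 = 9.56
α = (k/(k−1))·(1 − ΣVar(i)/Var(T)) = (4/3)·(1 − 6.64/9.56) = 0.407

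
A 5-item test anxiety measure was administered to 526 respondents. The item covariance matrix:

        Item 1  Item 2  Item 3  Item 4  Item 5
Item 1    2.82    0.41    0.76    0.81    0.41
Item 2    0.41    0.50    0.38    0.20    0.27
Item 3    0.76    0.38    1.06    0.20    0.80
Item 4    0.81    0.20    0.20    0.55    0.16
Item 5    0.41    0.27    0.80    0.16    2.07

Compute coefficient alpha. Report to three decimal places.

coefficient alpha = 0.696

sum of item variances = 2.82 + 0.50 + 1.06 + 0.55 + 2.07 = 7.00
Σ_{i<j} σ_ij = 4.40
Var(T) = 7.00 + 2 × 4.40 = 15.80
α = (k/(k−1))·(1 − sum of item variances/Var(T)) = (5/4)·(1 − 7.00/15.80) = 0.696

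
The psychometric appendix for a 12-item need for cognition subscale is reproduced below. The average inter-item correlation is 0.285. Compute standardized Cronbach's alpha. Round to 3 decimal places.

Standardized α = k·r̄ / (1 + (k−1)·r̄) = 12 × 0.285 / (1 + 11 × 0.285)
  = 3.4200 / 4.1350 = 0.827

α = 0.827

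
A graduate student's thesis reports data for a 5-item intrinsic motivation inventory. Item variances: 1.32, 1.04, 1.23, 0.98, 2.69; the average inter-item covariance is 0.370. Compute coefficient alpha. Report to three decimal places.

α = 0.631

ΣVar(i) = 1.32 + 1.04 + 1.23 + 0.98 + 2.69 = 7.26
Sum of the 10 distinct covariances = 10 × 0.370 = 3.700
total variance = ΣVar(i) + 2·Σcov = 7.26 + 2 × 3.700 = 14.660
α = (5/4)·(1 − 7.26/14.660) = 0.631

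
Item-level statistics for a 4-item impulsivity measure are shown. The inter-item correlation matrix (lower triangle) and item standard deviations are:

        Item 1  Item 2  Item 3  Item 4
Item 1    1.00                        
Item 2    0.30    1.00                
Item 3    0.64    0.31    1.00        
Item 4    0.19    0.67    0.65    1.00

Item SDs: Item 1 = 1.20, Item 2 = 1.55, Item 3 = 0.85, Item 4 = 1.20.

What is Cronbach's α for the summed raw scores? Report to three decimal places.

Σσ²ᵢ = 1.20² + 1.55² + 0.85² + 1.20² = 6.0050
Covariances σ_ij = r_ij · s_i · s_j:
  σ(Item 1,Item 2) = 0.30 × 1.20 × 1.55 = 0.5580
  σ(Item 1,Item 3) = 0.64 × 1.20 × 0.85 = 0.6528
  σ(Item 1,Item 4) = 0.19 × 1.20 × 1.20 = 0.2736
  σ(Item 2,Item 3) = 0.31 × 1.55 × 0.85 = 0.4084
  σ(Item 2,Item 4) = 0.67 × 1.55 × 1.20 = 1.2462
  σ(Item 3,Item 4) = 0.65 × 0.85 × 1.20 = 0.6630
σ²_T = Σσ²ᵢ + 2·Σσ_ij = 6.0050 + 2 × 3.8020 = 13.6090
α = (4/3)·(1 − 6.0050/13.6090) = 0.745

Cronbach's α = 0.745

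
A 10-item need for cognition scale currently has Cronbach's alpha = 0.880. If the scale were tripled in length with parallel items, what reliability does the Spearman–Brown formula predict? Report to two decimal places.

predicted reliability = 0.96

Length factor m = 3
α' = m·α / (1 + (m−1)·α)
   = 3 × 0.880 / (1 + (3 − 1) × 0.880)
   = 2.6400 / 2.7600 = 0.96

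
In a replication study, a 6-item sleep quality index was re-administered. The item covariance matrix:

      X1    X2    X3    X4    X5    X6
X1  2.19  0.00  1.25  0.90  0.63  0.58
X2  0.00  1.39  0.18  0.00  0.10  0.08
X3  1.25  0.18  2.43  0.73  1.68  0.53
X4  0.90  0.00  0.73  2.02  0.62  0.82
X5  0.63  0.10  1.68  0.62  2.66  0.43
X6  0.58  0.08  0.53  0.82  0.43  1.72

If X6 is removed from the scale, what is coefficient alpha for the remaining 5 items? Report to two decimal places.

coefficient alpha = 0.67

Remaining items: X1, X2, X3, X4, X5 (k = 5).
Σσ²ᵢ = 2.19 + 1.39 + 2.43 + 2.02 + 2.66 = 10.69
Var(T) = 10.69 + 2 × 6.09 = 22.87
α (item deleted) = (5/4)·(1 − 10.69/22.87) = 0.67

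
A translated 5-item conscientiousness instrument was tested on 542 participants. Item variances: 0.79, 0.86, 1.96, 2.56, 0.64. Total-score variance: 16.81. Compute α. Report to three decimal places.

α = 0.744

ΣVar(i) = 0.79 + 0.86 + 1.96 + 2.56 + 0.64 = 6.81
α = (k/(k−1))·(1 − ΣVar(i)/total variance) = (5/4)·(1 − 6.81/16.81) = 0.744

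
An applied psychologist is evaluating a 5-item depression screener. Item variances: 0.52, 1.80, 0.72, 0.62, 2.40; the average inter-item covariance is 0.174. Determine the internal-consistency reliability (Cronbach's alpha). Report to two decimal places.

sum of item variances = 0.52 + 1.80 + 0.72 + 0.62 + 2.40 = 6.06
Sum of the 10 distinct covariances = 10 × 0.174 = 1.740
Var(T) = sum of item variances + 2·Σcov = 6.06 + 2 × 1.740 = 9.540
α = (5/4)·(1 − 6.06/9.540) = 0.46

Cronbach's alpha = 0.46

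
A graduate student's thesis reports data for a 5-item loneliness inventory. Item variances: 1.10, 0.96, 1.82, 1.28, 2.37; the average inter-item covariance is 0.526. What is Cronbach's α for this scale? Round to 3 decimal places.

Cronbach's α = 0.729

ΣVar(i) = 1.10 + 0.96 + 1.82 + 1.28 + 2.37 = 7.53
Sum of the 10 distinct covariances = 10 × 0.526 = 5.260
σ²_total = ΣVar(i) + 2·Σcov = 7.53 + 2 × 5.260 = 18.050
α = (5/4)·(1 − 7.53/18.050) = 0.729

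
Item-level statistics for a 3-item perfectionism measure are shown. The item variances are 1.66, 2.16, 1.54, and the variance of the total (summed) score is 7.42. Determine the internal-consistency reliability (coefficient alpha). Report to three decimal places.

coefficient alpha = 0.416

Σσ²ᵢ = 1.66 + 2.16 + 1.54 = 5.36
α = (k/(k−1))·(1 − Σσ²ᵢ/σ²_T) = (3/2)·(1 − 5.36/7.42) = 0.416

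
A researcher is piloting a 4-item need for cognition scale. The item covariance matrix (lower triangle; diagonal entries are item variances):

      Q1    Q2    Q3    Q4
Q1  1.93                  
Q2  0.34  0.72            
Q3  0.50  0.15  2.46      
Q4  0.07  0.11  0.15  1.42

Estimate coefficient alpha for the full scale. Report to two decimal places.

α = 0.38

Σσᵢ² = 1.93 + 0.72 + 2.46 + 1.42 = 6.53
Σ_{i<j} σ_ij = 1.32
σ²_T = 6.53 + 2 × 1.32 = 9.17
α = (k/(k−1))·(1 − Σσᵢ²/σ²_T) = (4/3)·(1 − 6.53/9.17) = 0.38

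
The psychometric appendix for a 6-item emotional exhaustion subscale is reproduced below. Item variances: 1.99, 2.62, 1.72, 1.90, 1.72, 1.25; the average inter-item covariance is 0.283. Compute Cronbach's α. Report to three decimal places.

ΣVar(i) = 1.99 + 2.62 + 1.72 + 1.90 + 1.72 + 1.25 = 11.20
Sum of the 15 distinct covariances = 15 × 0.283 = 4.245
total variance = ΣVar(i) + 2·Σcov = 11.20 + 2 × 4.245 = 19.690
α = (6/5)·(1 − 11.20/19.690) = 0.517

Cronbach's α = 0.517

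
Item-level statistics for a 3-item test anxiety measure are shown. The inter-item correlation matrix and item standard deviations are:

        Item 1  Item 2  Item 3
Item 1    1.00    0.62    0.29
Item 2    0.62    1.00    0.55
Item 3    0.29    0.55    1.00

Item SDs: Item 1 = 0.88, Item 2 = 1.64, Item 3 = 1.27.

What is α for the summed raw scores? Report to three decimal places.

α = 0.723

Σσ²ᵢ = 0.88² + 1.64² + 1.27² = 5.0769
Covariances σ_ij = r_ij · s_i · s_j:
  σ(Item 1,Item 2) = 0.62 × 0.88 × 1.64 = 0.8948
  σ(Item 1,Item 3) = 0.29 × 0.88 × 1.27 = 0.3241
  σ(Item 2,Item 3) = 0.55 × 1.64 × 1.27 = 1.1455
σ²_T = Σσ²ᵢ + 2·Σσ_ij = 5.0769 + 2 × 2.3644 = 9.8057
α = (3/2)·(1 − 5.0769/9.8057) = 0.723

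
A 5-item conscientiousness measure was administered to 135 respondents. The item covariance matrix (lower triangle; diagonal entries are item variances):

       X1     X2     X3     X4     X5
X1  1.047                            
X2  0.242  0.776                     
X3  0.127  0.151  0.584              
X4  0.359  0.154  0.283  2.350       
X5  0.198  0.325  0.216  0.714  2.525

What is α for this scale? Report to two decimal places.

Σσ²ᵢ = 1.047 + 0.776 + 0.584 + 2.350 + 2.525 = 7.282
Sum of off-diagonal covariances = 2.769
σ²_T = 7.282 + 2 × 2.769 = 12.820
α = (k/(k−1))·(1 − Σσ²ᵢ/σ²_T) = (5/4)·(1 − 7.282/12.820) = 0.54

α = 0.54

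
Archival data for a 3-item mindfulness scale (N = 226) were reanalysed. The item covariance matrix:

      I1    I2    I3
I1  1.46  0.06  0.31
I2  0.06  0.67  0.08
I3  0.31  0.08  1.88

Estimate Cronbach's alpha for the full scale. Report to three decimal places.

Σσ²ᵢ = 1.46 + 0.67 + 1.88 = 4.01
Σ_{i<j} σ_ij = 0.45
σ²_total = 4.01 + 2 × 0.45 = 4.91
α = (k/(k−1))·(1 − Σσ²ᵢ/σ²_total) = (3/2)·(1 − 4.01/4.91) = 0.275

Cronbach's alpha = 0.275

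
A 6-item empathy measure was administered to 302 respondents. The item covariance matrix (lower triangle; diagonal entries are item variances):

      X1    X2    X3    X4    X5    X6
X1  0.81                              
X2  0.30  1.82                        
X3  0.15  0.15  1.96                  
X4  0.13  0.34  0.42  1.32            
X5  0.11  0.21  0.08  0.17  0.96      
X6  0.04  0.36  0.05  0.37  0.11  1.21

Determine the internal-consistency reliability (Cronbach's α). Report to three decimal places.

Cronbach's α = 0.510

sum of item variances = 0.81 + 1.82 + 1.96 + 1.32 + 0.96 + 1.21 = 8.08
Sum of the distinct covariances = 2.99
σ²_T = 8.08 + 2 × 2.99 = 14.06
α = (k/(k−1))·(1 − sum of item variances/σ²_T) = (6/5)·(1 − 8.08/14.06) = 0.510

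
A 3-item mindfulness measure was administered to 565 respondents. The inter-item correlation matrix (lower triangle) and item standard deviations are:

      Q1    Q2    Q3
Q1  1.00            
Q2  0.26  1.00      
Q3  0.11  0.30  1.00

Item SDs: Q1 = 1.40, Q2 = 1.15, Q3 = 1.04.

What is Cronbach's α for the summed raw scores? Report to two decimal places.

Cronbach's α = 0.45

Σσ²ᵢ = 1.40² + 1.15² + 1.04² = 4.3641
Covariances σ_ij = r_ij · s_i · s_j:
  σ(Q1,Q2) = 0.26 × 1.40 × 1.15 = 0.4186
  σ(Q1,Q3) = 0.11 × 1.40 × 1.04 = 0.1602
  σ(Q2,Q3) = 0.30 × 1.15 × 1.04 = 0.3588
σ²_T = Σσ²ᵢ + 2·Σσ_ij = 4.3641 + 2 × 0.9376 = 6.2393
α = (3/2)·(1 − 4.3641/6.2393) = 0.45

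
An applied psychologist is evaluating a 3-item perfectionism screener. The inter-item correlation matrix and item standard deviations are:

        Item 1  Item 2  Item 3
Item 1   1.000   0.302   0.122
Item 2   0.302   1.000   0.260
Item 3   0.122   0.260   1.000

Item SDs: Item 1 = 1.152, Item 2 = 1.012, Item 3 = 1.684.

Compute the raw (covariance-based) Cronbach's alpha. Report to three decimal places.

α = 0.427

Σσ²ᵢ = 1.152² + 1.012² + 1.684² = 5.1871
Covariances σ_ij = r_ij · s_i · s_j:
  σ(Item 1,Item 2) = 0.302 × 1.152 × 1.012 = 0.3521
  σ(Item 1,Item 3) = 0.122 × 1.152 × 1.684 = 0.2367
  σ(Item 2,Item 3) = 0.260 × 1.012 × 1.684 = 0.4431
σ²_T = Σσ²ᵢ + 2·Σσ_ij = 5.1871 + 2 × 1.0319 = 7.2509
α = (3/2)·(1 − 5.1871/7.2509) = 0.427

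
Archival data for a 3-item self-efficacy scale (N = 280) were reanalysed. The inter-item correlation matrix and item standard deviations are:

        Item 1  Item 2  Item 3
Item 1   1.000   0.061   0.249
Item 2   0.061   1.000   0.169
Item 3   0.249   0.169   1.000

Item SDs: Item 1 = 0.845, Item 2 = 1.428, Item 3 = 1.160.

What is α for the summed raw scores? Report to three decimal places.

α = 0.339

Σσ²ᵢ = 0.845² + 1.428² + 1.160² = 4.0988
Covariances σ_ij = r_ij · s_i · s_j:
  σ(Item 1,Item 2) = 0.061 × 0.845 × 1.428 = 0.0736
  σ(Item 1,Item 3) = 0.249 × 0.845 × 1.160 = 0.2441
  σ(Item 2,Item 3) = 0.169 × 1.428 × 1.160 = 0.2799
σ²_T = Σσ²ᵢ + 2·Σσ_ij = 4.0988 + 2 × 0.5976 = 5.2940
α = (3/2)·(1 − 4.0988/5.2940) = 0.339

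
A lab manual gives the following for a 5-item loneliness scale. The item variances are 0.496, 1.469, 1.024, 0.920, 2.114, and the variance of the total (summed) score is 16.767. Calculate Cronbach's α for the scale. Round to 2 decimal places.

sum of item variances = 0.496 + 1.469 + 1.024 + 0.920 + 2.114 = 6.023
α = (k/(k−1))·(1 − sum of item variances/total variance) = (5/4)·(1 − 6.023/16.767) = 0.80

α = 0.80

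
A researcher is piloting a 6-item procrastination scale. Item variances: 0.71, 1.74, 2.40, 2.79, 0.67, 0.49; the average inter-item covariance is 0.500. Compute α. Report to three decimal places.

ΣVar(i) = 0.71 + 1.74 + 2.40 + 2.79 + 0.67 + 0.49 = 8.80
Sum of the 15 distinct covariances = 15 × 0.500 = 7.500
total variance = ΣVar(i) + 2·Σcov = 8.80 + 2 × 7.500 = 23.800
α = (6/5)·(1 − 8.80/23.800) = 0.756

α = 0.756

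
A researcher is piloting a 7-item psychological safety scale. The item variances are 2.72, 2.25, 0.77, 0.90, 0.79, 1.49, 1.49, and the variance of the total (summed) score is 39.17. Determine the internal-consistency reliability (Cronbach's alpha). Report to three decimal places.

Cronbach's alpha = 0.857

sum of item variances = 2.72 + 2.25 + 0.77 + 0.90 + 0.79 + 1.49 + 1.49 = 10.41
α = (k/(k−1))·(1 − sum of item variances/total variance) = (7/6)·(1 − 10.41/39.17) = 0.857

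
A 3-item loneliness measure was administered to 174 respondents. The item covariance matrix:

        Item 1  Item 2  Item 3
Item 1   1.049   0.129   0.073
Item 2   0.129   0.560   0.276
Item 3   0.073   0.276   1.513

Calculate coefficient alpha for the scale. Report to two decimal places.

α = 0.35

ΣVar(i) = 1.049 + 0.560 + 1.513 = 3.122
Sum of off-diagonal covariances = 0.478
total variance = 3.122 + 2 × 0.478 = 4.078
α = (k/(k−1))·(1 − ΣVar(i)/total variance) = (3/2)·(1 − 3.122/4.078) = 0.35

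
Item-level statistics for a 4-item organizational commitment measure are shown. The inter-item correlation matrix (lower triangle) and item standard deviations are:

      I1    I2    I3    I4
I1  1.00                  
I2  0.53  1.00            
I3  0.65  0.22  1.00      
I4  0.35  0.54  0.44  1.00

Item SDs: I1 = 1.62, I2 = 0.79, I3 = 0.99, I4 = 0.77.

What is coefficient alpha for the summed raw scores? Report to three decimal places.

Σσ²ᵢ = 1.62² + 0.79² + 0.99² + 0.77² = 4.8215
Covariances σ_ij = r_ij · s_i · s_j:
  σ(I1,I2) = 0.53 × 1.62 × 0.79 = 0.6783
  σ(I1,I3) = 0.65 × 1.62 × 0.99 = 1.0425
  σ(I1,I4) = 0.35 × 1.62 × 0.77 = 0.4366
  σ(I2,I3) = 0.22 × 0.79 × 0.99 = 0.1721
  σ(I2,I4) = 0.54 × 0.79 × 0.77 = 0.3285
  σ(I3,I4) = 0.44 × 0.99 × 0.77 = 0.3354
σ²_T = Σσ²ᵢ + 2·Σσ_ij = 4.8215 + 2 × 2.9934 = 10.8083
α = (4/3)·(1 − 4.8215/10.8083) = 0.739

α = 0.739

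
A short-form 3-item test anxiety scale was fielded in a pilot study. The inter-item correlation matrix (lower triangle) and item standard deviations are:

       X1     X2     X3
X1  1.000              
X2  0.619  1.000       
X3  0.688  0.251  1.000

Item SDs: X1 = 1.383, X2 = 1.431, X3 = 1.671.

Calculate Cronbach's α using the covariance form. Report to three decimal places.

Σσ²ᵢ = 1.383² + 1.431² + 1.671² = 6.7527
Covariances σ_ij = r_ij · s_i · s_j:
  σ(X1,X2) = 0.619 × 1.383 × 1.431 = 1.2250
  σ(X1,X3) = 0.688 × 1.383 × 1.671 = 1.5900
  σ(X2,X3) = 0.251 × 1.431 × 1.671 = 0.6002
σ²_T = Σσ²ᵢ + 2·Σσ_ij = 6.7527 + 2 × 3.4152 = 13.5831
α = (3/2)·(1 − 6.7527/13.5831) = 0.754

Cronbach's α = 0.754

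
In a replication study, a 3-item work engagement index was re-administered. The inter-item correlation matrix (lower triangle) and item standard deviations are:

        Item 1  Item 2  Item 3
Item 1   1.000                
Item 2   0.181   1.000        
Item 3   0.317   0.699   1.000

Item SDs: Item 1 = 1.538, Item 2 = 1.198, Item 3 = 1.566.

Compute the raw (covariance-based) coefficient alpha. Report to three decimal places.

Σσ²ᵢ = 1.538² + 1.198² + 1.566² = 6.2530
Covariances σ_ij = r_ij · s_i · s_j:
  σ(Item 1,Item 2) = 0.181 × 1.538 × 1.198 = 0.3335
  σ(Item 1,Item 3) = 0.317 × 1.538 × 1.566 = 0.7635
  σ(Item 2,Item 3) = 0.699 × 1.198 × 1.566 = 1.3114
σ²_T = Σσ²ᵢ + 2·Σσ_ij = 6.2530 + 2 × 2.4084 = 11.0698
α = (3/2)·(1 − 6.2530/11.0698) = 0.653

coefficient alpha = 0.653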